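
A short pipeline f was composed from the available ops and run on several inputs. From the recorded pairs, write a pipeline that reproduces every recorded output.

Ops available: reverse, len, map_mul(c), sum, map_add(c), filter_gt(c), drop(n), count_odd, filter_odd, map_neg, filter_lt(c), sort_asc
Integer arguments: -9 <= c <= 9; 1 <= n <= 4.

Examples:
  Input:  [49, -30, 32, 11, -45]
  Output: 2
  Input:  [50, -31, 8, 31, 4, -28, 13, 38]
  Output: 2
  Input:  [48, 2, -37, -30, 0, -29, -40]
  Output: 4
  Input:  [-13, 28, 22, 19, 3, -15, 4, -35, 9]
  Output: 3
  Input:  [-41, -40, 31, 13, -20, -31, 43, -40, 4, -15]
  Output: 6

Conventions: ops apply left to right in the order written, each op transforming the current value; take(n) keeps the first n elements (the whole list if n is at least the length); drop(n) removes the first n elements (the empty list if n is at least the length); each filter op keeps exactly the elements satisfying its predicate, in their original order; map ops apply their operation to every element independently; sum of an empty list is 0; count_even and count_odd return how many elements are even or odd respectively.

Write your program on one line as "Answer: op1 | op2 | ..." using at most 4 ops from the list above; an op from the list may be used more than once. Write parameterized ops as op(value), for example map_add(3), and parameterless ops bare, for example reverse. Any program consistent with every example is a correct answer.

reverse | filter_lt(-5) | map_add(9) | len

Check, running the answer program on each example:
  [49, -30, 32, 11, -45] -> [-45, 11, 32, -30, 49] -> [-45, -30] -> [-36, -21] -> 2
  [50, -31, 8, 31, 4, -28, 13, 38] -> [38, 13, -28, 4, 31, 8, -31, 50] -> [-28, -31] -> [-19, -22] -> 2
  [48, 2, -37, -30, 0, -29, -40] -> [-40, -29, 0, -30, -37, 2, 48] -> [-40, -29, -30, -37] -> [-31, -20, -21, -28] -> 4
  [-13, 28, 22, 19, 3, -15, 4, -35, 9] -> [9, -35, 4, -15, 3, 19, 22, 28, -13] -> [-35, -15, -13] -> [-26, -6, -4] -> 3
  [-41, -40, 31, 13, -20, -31, 43, -40, 4, -15] -> [-15, 4, -40, 43, -31, -20, 13, 31, -40, -41] -> [-15, -40, -31, -20, -40, -41] -> [-6, -31, -22, -11, -31, -32] -> 6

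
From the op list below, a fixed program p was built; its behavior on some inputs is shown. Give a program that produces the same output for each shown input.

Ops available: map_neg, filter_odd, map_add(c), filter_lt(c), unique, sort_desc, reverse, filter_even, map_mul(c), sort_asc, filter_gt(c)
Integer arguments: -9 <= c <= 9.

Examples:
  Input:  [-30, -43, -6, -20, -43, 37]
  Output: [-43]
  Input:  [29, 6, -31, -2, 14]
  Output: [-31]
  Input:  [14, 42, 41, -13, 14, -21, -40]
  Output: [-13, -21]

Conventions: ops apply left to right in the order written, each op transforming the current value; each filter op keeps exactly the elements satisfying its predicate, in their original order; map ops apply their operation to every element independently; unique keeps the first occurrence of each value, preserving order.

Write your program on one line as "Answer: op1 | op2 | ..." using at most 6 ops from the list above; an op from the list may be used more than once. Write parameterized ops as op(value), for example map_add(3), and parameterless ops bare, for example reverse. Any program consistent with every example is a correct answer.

filter_odd | map_neg | unique | map_mul(-1) | filter_lt(1)

Check, running the answer program on each example:
  [-30, -43, -6, -20, -43, 37] -> [-43, -43, 37] -> [43, 43, -37] -> [43, -37] -> [-43, 37] -> [-43]
  [29, 6, -31, -2, 14] -> [29, -31] -> [-29, 31] -> [-29, 31] -> [29, -31] -> [-31]
  [14, 42, 41, -13, 14, -21, -40] -> [41, -13, -21] -> [-41, 13, 21] -> [-41, 13, 21] -> [41, -13, -21] -> [-13, -21]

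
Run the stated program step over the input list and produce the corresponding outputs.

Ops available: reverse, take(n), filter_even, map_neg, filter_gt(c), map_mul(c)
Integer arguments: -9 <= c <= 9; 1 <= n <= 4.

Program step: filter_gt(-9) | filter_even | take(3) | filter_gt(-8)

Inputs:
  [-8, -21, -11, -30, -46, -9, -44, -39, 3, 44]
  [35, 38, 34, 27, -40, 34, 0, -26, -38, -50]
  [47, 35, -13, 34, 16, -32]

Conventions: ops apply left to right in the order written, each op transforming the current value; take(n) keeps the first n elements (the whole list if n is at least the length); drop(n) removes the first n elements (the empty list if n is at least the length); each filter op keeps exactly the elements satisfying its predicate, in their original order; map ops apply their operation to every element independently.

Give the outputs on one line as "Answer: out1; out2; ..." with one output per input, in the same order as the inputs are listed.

Execution, op by op:
  [-8, -21, -11, -30, -46, -9, -44, -39, 3, 44] -> [-8, 3, 44] -> [-8, 44] -> [-8, 44] -> [44]
  [35, 38, 34, 27, -40, 34, 0, -26, -38, -50] -> [35, 38, 34, 27, 34, 0] -> [38, 34, 34, 0] -> [38, 34, 34] -> [38, 34, 34]
  [47, 35, -13, 34, 16, -32] -> [47, 35, 34, 16] -> [34, 16] -> [34, 16] -> [34, 16]

[44]; [38, 34, 34]; [34, 16]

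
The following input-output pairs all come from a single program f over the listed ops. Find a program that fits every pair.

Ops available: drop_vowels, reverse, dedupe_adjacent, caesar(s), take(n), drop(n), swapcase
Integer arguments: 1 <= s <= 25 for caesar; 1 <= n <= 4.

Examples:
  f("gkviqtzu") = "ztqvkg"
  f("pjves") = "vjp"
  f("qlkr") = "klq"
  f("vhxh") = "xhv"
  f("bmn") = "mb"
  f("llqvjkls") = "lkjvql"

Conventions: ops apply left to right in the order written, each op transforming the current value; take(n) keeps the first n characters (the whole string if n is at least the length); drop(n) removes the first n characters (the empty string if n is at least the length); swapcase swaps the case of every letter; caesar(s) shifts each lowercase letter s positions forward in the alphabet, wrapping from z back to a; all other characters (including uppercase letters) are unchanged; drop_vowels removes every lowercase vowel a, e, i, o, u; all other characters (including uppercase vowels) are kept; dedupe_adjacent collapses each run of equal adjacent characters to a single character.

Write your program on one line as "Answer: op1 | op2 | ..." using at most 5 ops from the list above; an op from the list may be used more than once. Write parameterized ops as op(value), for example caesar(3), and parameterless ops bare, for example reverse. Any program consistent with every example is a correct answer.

reverse | dedupe_adjacent | drop(1) | drop_vowels

Check, running the answer program on each example:
  "gkviqtzu" -> "uztqivkg" -> "uztqivkg" -> "ztqivkg" -> "ztqvkg"
  "pjves" -> "sevjp" -> "sevjp" -> "evjp" -> "vjp"
  "qlkr" -> "rklq" -> "rklq" -> "klq" -> "klq"
  "vhxh" -> "hxhv" -> "hxhv" -> "xhv" -> "xhv"
  "bmn" -> "nmb" -> "nmb" -> "mb" -> "mb"
  "llqvjkls" -> "slkjvqll" -> "slkjvql" -> "lkjvql" -> "lkjvql"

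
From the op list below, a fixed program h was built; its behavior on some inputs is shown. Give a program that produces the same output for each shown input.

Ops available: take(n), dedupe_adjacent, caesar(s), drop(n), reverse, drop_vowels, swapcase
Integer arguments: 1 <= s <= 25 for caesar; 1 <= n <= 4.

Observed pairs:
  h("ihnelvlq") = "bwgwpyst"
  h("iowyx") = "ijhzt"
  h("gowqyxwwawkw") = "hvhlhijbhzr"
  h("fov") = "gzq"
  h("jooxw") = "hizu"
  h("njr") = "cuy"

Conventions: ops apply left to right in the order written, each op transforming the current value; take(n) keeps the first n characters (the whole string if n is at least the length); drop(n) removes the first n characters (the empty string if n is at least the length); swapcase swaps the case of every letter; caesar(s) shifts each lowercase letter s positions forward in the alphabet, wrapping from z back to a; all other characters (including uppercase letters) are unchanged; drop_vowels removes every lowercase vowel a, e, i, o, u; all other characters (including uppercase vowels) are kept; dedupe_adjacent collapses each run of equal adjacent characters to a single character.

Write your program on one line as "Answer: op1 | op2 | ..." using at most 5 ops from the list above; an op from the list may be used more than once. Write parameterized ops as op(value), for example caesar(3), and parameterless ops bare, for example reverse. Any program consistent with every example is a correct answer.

reverse | caesar(17) | dedupe_adjacent | caesar(20)

Check, running the answer program on each example:
  "ihnelvlq" -> "qlvlenhi" -> "hcmcveyz" -> "hcmcveyz" -> "bwgwpyst"
  "iowyx" -> "xywoi" -> "opnfz" -> "opnfz" -> "ijhzt"
  "gowqyxwwawkw" -> "wkwawwxyqwog" -> "nbnrnnophnfx" -> "nbnrnophnfx" -> "hvhlhijbhzr"
  "fov" -> "vof" -> "mfw" -> "mfw" -> "gzq"
  "jooxw" -> "wxooj" -> "noffa" -> "nofa" -> "hizu"
  "njr" -> "rjn" -> "iae" -> "iae" -> "cuy"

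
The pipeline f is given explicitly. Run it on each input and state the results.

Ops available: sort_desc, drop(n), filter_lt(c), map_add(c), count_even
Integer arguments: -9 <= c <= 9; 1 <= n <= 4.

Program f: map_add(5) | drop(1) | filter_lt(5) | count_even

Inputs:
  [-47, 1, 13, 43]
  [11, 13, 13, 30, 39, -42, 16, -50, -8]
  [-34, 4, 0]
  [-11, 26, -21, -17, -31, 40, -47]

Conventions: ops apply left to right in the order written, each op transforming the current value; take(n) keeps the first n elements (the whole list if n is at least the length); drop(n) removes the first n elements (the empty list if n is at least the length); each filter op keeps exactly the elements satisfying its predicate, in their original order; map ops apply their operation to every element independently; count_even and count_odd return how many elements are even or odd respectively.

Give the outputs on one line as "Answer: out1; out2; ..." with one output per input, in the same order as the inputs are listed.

Execution, op by op:
  [-47, 1, 13, 43] -> [-42, 6, 18, 48] -> [6, 18, 48] -> [] -> 0
  [11, 13, 13, 30, 39, -42, 16, -50, -8] -> [16, 18, 18, 35, 44, -37, 21, -45, -3] -> [18, 18, 35, 44, -37, 21, -45, -3] -> [-37, -45, -3] -> 0
  [-34, 4, 0] -> [-29, 9, 5] -> [9, 5] -> [] -> 0
  [-11, 26, -21, -17, -31, 40, -47] -> [-6, 31, -16, -12, -26, 45, -42] -> [31, -16, -12, -26, 45, -42] -> [-16, -12, -26, -42] -> 4

0; 0; 0; 4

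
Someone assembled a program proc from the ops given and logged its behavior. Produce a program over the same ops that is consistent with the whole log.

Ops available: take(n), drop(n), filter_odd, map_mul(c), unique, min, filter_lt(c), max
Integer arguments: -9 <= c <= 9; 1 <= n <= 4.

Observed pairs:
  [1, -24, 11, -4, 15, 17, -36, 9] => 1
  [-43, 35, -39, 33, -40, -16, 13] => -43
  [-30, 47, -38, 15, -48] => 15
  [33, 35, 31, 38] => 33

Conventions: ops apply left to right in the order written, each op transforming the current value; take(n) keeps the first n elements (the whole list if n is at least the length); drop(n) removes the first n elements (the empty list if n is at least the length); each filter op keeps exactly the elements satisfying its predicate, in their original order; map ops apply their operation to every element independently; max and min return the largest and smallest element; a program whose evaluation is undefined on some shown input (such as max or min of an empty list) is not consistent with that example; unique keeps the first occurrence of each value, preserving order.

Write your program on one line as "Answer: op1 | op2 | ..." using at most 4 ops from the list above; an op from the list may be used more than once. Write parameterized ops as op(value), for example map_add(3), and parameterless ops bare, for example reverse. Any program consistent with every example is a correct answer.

filter_odd | take(2) | min

Check, running the answer program on each example:
  [1, -24, 11, -4, 15, 17, -36, 9] -> [1, 11, 15, 17, 9] -> [1, 11] -> 1
  [-43, 35, -39, 33, -40, -16, 13] -> [-43, 35, -39, 33, 13] -> [-43, 35] -> -43
  [-30, 47, -38, 15, -48] -> [47, 15] -> [47, 15] -> 15
  [33, 35, 31, 38] -> [33, 35, 31] -> [33, 35] -> 33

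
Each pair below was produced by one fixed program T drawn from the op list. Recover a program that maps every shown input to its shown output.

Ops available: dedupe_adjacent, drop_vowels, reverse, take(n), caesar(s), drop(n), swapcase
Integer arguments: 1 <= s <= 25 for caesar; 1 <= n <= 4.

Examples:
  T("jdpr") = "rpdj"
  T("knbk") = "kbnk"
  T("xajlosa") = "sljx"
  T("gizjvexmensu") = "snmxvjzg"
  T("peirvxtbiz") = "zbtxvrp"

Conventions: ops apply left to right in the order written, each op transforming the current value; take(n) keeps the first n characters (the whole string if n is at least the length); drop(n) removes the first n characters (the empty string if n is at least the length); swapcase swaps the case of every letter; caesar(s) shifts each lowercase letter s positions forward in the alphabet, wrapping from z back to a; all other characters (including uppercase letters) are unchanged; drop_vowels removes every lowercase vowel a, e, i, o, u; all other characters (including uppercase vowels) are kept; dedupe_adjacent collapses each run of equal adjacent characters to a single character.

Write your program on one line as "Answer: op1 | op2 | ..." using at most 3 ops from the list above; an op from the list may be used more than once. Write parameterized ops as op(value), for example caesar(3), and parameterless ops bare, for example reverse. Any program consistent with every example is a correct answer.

reverse | drop_vowels

Check, running the answer program on each example:
  "jdpr" -> "rpdj" -> "rpdj"
  "knbk" -> "kbnk" -> "kbnk"
  "xajlosa" -> "asoljax" -> "sljx"
  "gizjvexmensu" -> "usnemxevjzig" -> "snmxvjzg"
  "peirvxtbiz" -> "zibtxvriep" -> "zbtxvrp"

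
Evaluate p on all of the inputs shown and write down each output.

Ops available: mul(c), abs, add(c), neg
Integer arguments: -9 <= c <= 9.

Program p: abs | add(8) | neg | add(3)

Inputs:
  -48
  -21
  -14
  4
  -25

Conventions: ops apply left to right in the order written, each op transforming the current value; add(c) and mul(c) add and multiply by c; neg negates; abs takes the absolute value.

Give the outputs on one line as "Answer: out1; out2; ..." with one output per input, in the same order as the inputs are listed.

-53; -26; -19; -9; -30

Execution, op by op:
  -48 -> 48 -> 56 -> -56 -> -53
  -21 -> 21 -> 29 -> -29 -> -26
  -14 -> 14 -> 22 -> -22 -> -19
  4 -> 4 -> 12 -> -12 -> -9
  -25 -> 25 -> 33 -> -33 -> -30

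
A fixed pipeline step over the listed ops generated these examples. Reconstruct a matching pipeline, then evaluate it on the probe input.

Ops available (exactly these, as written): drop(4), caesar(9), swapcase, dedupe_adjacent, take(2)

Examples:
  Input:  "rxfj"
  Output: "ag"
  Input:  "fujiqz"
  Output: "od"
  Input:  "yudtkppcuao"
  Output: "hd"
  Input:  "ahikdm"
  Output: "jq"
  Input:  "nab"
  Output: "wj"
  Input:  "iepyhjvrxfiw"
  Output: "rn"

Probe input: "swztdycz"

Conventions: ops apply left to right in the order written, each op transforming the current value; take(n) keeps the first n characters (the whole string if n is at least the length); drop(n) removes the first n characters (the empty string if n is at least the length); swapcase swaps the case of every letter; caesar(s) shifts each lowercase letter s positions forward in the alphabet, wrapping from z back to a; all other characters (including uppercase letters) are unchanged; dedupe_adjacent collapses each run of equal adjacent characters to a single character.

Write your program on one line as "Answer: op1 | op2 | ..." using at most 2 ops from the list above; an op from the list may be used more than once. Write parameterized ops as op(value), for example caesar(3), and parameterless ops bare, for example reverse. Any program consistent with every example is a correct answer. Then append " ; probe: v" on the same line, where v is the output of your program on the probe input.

caesar(9) | take(2) ; probe: "bf"

Check, running the answer program on each example:
  "rxfj" -> "agos" -> "ag"
  "fujiqz" -> "odsrzi" -> "od"
  "yudtkppcuao" -> "hdmctyyldjx" -> "hd"
  "ahikdm" -> "jqrtmv" -> "jq"
  "nab" -> "wjk" -> "wj"
  "iepyhjvrxfiw" -> "rnyhqseagorf" -> "rn"
  probe: "swztdycz" -> "bficmhli" -> "bf"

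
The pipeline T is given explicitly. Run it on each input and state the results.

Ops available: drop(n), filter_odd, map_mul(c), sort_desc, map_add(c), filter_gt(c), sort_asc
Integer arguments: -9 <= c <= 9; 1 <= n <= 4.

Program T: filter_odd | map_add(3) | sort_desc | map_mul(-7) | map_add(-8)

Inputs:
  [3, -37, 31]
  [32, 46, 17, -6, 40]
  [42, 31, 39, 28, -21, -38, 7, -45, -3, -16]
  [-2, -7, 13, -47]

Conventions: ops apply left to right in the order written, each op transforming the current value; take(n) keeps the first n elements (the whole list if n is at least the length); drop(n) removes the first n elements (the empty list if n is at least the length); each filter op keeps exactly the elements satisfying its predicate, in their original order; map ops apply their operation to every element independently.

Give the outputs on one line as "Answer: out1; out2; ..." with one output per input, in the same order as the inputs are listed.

Execution, op by op:
  [3, -37, 31] -> [3, -37, 31] -> [6, -34, 34] -> [34, 6, -34] -> [-238, -42, 238] -> [-246, -50, 230]
  [32, 46, 17, -6, 40] -> [17] -> [20] -> [20] -> [-140] -> [-148]
  [42, 31, 39, 28, -21, -38, 7, -45, -3, -16] -> [31, 39, -21, 7, -45, -3] -> [34, 42, -18, 10, -42, 0] -> [42, 34, 10, 0, -18, -42] -> [-294, -238, -70, 0, 126, 294] -> [-302, -246, -78, -8, 118, 286]
  [-2, -7, 13, -47] -> [-7, 13, -47] -> [-4, 16, -44] -> [16, -4, -44] -> [-112, 28, 308] -> [-120, 20, 300]

[-246, -50, 230]; [-148]; [-302, -246, -78, -8, 118, 286]; [-120, 20, 300]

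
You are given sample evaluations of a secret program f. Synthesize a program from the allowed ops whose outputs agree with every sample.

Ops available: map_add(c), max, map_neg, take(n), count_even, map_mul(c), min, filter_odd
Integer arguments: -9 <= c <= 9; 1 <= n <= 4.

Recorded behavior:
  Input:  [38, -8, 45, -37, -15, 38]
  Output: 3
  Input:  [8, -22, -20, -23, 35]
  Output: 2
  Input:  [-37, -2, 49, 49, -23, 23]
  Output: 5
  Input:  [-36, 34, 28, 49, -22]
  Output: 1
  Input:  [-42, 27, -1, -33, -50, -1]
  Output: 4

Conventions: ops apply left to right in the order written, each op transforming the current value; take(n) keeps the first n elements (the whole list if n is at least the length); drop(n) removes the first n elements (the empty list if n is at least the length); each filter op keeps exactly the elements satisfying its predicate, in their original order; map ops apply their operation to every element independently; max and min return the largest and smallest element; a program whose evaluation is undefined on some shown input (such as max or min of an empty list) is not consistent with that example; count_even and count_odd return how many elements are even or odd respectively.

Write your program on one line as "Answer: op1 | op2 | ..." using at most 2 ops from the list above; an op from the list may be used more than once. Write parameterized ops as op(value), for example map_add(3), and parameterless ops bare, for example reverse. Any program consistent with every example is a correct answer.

map_add(7) | count_even

Check, running the answer program on each example:
  [38, -8, 45, -37, -15, 38] -> [45, -1, 52, -30, -8, 45] -> 3
  [8, -22, -20, -23, 35] -> [15, -15, -13, -16, 42] -> 2
  [-37, -2, 49, 49, -23, 23] -> [-30, 5, 56, 56, -16, 30] -> 5
  [-36, 34, 28, 49, -22] -> [-29, 41, 35, 56, -15] -> 1
  [-42, 27, -1, -33, -50, -1] -> [-35, 34, 6, -26, -43, 6] -> 4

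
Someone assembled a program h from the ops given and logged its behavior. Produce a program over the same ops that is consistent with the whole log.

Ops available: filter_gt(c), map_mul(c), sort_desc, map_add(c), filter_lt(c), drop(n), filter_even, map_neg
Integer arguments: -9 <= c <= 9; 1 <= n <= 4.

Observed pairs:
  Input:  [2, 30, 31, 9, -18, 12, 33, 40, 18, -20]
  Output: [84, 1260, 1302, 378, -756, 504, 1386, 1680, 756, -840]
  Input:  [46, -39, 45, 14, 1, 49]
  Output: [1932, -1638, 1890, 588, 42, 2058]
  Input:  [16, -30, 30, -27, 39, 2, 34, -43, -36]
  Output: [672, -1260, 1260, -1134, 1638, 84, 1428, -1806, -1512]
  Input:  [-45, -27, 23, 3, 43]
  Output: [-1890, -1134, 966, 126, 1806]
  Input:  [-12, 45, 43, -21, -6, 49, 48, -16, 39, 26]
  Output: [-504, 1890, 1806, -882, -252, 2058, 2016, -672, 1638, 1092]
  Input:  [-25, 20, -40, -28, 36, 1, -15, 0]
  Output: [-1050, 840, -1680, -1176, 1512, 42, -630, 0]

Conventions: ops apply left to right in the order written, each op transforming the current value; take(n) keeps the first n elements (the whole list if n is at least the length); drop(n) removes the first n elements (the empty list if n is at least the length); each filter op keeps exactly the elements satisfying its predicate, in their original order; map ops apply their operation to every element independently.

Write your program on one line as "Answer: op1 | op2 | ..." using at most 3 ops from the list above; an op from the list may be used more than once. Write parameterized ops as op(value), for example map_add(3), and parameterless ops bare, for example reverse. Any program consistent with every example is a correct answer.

map_mul(7) | map_mul(-6) | map_mul(-1)

Check, running the answer program on each example:
  [2, 30, 31, 9, -18, 12, 33, 40, 18, -20] -> [14, 210, 217, 63, -126, 84, 231, 280, 126, -140] -> [-84, -1260, -1302, -378, 756, -504, -1386, -1680, -756, 840] -> [84, 1260, 1302, 378, -756, 504, 1386, 1680, 756, -840]
  [46, -39, 45, 14, 1, 49] -> [322, -273, 315, 98, 7, 343] -> [-1932, 1638, -1890, -588, -42, -2058] -> [1932, -1638, 1890, 588, 42, 2058]
  [16, -30, 30, -27, 39, 2, 34, -43, -36] -> [112, -210, 210, -189, 273, 14, 238, -301, -252] -> [-672, 1260, -1260, 1134, -1638, -84, -1428, 1806, 1512] -> [672, -1260, 1260, -1134, 1638, 84, 1428, -1806, -1512]
  [-45, -27, 23, 3, 43] -> [-315, -189, 161, 21, 301] -> [1890, 1134, -966, -126, -1806] -> [-1890, -1134, 966, 126, 1806]
  [-12, 45, 43, -21, -6, 49, 48, -16, 39, 26] -> [-84, 315, 301, -147, -42, 343, 336, -112, 273, 182] -> [504, -1890, -1806, 882, 252, -2058, -2016, 672, -1638, -1092] -> [-504, 1890, 1806, -882, -252, 2058, 2016, -672, 1638, 1092]
  [-25, 20, -40, -28, 36, 1, -15, 0] -> [-175, 140, -280, -196, 252, 7, -105, 0] -> [1050, -840, 1680, 1176, -1512, -42, 630, 0] -> [-1050, 840, -1680, -1176, 1512, 42, -630, 0]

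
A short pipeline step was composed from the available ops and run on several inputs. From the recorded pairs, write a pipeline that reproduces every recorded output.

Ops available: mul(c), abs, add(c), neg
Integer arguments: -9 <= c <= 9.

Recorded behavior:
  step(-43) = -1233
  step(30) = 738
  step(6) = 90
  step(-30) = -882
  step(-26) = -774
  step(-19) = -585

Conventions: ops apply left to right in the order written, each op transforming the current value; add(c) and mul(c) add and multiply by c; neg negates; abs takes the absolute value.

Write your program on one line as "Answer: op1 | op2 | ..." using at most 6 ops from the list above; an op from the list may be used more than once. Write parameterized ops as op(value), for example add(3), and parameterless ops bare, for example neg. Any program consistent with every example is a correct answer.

add(-8) | neg | mul(3) | add(-9) | add(-7) | mul(-9)

Check, running the answer program on each example:
  -43 -> -51 -> 51 -> 153 -> 144 -> 137 -> -1233
  30 -> 22 -> -22 -> -66 -> -75 -> -82 -> 738
  6 -> -2 -> 2 -> 6 -> -3 -> -10 -> 90
  -30 -> -38 -> 38 -> 114 -> 105 -> 98 -> -882
  -26 -> -34 -> 34 -> 102 -> 93 -> 86 -> -774
  -19 -> -27 -> 27 -> 81 -> 72 -> 65 -> -585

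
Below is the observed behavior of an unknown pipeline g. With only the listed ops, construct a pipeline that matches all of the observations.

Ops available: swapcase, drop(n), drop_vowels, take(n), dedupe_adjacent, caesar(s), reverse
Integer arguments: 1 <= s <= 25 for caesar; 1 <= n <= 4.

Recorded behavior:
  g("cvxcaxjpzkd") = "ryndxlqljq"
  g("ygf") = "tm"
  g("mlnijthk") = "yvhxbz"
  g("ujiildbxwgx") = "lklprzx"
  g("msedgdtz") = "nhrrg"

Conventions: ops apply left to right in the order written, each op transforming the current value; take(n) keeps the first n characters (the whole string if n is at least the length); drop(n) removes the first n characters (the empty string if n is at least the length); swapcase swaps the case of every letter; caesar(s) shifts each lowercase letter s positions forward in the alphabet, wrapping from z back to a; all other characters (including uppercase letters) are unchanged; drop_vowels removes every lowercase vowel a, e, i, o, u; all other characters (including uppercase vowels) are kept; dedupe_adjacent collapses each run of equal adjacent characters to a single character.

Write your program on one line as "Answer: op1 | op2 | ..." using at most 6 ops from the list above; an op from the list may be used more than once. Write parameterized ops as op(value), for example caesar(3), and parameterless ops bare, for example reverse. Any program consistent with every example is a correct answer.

reverse | drop_vowels | caesar(4) | caesar(10) | drop_vowels

Check, running the answer program on each example:
  "cvxcaxjpzkd" -> "dkzpjxacxvc" -> "dkzpjxcxvc" -> "hodtnbgbzg" -> "ryndxlqljq" -> "ryndxlqljq"
  "ygf" -> "fgy" -> "fgy" -> "jkc" -> "tum" -> "tm"
  "mlnijthk" -> "khtjinlm" -> "khtjnlm" -> "olxnrpq" -> "yvhxbza" -> "yvhxbz"
  "ujiildbxwgx" -> "xgwxbdliiju" -> "xgwxbdlj" -> "bkabfhpn" -> "luklprzx" -> "lklprzx"
  "msedgdtz" -> "ztdgdesm" -> "ztdgdsm" -> "dxhkhwq" -> "nhrurga" -> "nhrrg"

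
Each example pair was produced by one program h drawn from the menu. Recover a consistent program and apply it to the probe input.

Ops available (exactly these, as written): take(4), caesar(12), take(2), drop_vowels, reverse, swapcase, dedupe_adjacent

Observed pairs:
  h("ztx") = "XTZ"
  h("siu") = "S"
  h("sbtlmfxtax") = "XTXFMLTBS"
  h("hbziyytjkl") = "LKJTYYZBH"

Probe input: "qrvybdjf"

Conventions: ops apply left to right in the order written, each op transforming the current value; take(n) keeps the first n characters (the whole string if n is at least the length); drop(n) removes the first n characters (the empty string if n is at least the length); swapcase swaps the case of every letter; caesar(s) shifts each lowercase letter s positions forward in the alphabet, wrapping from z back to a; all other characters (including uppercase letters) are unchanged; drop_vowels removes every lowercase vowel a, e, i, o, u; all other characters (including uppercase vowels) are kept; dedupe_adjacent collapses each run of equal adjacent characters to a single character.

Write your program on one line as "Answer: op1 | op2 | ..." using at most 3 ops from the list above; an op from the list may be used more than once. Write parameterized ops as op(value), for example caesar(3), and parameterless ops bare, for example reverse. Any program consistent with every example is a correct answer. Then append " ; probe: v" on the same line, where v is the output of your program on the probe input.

drop_vowels | reverse | swapcase ; probe: "FJDBYVRQ"

Check, running the answer program on each example:
  "ztx" -> "ztx" -> "xtz" -> "XTZ"
  "siu" -> "s" -> "s" -> "S"
  "sbtlmfxtax" -> "sbtlmfxtx" -> "xtxfmltbs" -> "XTXFMLTBS"
  "hbziyytjkl" -> "hbzyytjkl" -> "lkjtyyzbh" -> "LKJTYYZBH"
  probe: "qrvybdjf" -> "qrvybdjf" -> "fjdbyvrq" -> "FJDBYVRQ"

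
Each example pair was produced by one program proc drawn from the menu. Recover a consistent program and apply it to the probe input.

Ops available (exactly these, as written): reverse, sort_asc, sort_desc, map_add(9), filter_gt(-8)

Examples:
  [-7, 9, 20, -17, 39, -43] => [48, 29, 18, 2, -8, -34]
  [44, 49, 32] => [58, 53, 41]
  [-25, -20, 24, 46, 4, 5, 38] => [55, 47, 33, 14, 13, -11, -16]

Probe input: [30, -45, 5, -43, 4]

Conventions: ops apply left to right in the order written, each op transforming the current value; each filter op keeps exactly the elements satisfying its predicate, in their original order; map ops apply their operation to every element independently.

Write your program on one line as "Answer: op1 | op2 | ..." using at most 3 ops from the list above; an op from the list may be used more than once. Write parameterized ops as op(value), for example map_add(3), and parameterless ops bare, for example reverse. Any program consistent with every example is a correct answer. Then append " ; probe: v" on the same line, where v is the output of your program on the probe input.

reverse | map_add(9) | sort_desc ; probe: [39, 14, 13, -34, -36]

Check, running the answer program on each example:
  [-7, 9, 20, -17, 39, -43] -> [-43, 39, -17, 20, 9, -7] -> [-34, 48, -8, 29, 18, 2] -> [48, 29, 18, 2, -8, -34]
  [44, 49, 32] -> [32, 49, 44] -> [41, 58, 53] -> [58, 53, 41]
  [-25, -20, 24, 46, 4, 5, 38] -> [38, 5, 4, 46, 24, -20, -25] -> [47, 14, 13, 55, 33, -11, -16] -> [55, 47, 33, 14, 13, -11, -16]
  probe: [30, -45, 5, -43, 4] -> [4, -43, 5, -45, 30] -> [13, -34, 14, -36, 39] -> [39, 14, 13, -34, -36]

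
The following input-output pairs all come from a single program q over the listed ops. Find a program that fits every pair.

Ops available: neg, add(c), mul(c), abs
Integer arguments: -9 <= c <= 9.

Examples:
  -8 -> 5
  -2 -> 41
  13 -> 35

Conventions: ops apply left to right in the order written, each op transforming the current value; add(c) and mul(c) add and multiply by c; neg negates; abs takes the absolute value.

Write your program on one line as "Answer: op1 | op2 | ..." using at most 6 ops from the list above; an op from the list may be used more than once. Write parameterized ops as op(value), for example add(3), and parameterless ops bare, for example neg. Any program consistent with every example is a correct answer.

abs | add(-8) | mul(3) | mul(-2) | abs | add(5)

Check, running the answer program on each example:
  -8 -> 8 -> 0 -> 0 -> 0 -> 0 -> 5
  -2 -> 2 -> -6 -> -18 -> 36 -> 36 -> 41
  13 -> 13 -> 5 -> 15 -> -30 -> 30 -> 35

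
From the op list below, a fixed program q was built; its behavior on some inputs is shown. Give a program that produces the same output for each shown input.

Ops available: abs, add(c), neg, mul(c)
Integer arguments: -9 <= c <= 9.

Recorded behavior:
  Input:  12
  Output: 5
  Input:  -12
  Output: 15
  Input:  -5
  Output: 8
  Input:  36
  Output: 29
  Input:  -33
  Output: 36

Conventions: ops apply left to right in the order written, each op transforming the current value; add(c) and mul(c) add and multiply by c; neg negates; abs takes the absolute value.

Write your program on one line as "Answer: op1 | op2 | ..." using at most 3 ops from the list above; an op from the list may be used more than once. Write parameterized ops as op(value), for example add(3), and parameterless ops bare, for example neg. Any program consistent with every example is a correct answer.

add(-5) | abs | add(-2)

Check, running the answer program on each example:
  12 -> 7 -> 7 -> 5
  -12 -> -17 -> 17 -> 15
  -5 -> -10 -> 10 -> 8
  36 -> 31 -> 31 -> 29
  -33 -> -38 -> 38 -> 36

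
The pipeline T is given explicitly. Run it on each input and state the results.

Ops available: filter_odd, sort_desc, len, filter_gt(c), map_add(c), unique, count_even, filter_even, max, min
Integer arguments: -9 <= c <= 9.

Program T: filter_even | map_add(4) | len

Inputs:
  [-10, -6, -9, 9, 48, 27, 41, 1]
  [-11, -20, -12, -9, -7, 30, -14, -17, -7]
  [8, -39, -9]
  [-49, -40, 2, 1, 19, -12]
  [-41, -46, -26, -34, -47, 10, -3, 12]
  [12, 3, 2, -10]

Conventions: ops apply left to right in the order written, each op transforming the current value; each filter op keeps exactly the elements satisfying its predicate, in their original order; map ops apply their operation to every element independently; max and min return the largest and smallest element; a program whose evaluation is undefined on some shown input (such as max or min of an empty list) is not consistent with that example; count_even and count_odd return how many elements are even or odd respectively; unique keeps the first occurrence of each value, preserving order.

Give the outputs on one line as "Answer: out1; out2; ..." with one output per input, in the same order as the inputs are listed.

Execution, op by op:
  [-10, -6, -9, 9, 48, 27, 41, 1] -> [-10, -6, 48] -> [-6, -2, 52] -> 3
  [-11, -20, -12, -9, -7, 30, -14, -17, -7] -> [-20, -12, 30, -14] -> [-16, -8, 34, -10] -> 4
  [8, -39, -9] -> [8] -> [12] -> 1
  [-49, -40, 2, 1, 19, -12] -> [-40, 2, -12] -> [-36, 6, -8] -> 3
  [-41, -46, -26, -34, -47, 10, -3, 12] -> [-46, -26, -34, 10, 12] -> [-42, -22, -30, 14, 16] -> 5
  [12, 3, 2, -10] -> [12, 2, -10] -> [16, 6, -6] -> 3

3; 4; 1; 3; 5; 3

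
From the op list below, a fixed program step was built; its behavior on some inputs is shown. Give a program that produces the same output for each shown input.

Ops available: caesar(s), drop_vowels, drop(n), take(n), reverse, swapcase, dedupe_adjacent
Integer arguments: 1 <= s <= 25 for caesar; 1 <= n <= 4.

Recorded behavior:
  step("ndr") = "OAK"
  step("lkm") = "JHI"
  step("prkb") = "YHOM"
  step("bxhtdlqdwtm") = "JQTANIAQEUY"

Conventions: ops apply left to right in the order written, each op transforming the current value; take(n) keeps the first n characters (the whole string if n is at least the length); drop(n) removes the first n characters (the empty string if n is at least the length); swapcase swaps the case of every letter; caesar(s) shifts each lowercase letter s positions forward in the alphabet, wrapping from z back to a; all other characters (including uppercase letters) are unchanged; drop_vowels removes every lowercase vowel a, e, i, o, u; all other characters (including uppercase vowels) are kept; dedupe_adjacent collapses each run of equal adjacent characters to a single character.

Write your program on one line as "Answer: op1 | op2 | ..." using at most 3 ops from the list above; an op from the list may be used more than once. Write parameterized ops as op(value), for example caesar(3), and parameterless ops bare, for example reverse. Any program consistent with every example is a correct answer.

caesar(23) | swapcase | reverse

Check, running the answer program on each example:
  "ndr" -> "kao" -> "KAO" -> "OAK"
  "lkm" -> "ihj" -> "IHJ" -> "JHI"
  "prkb" -> "mohy" -> "MOHY" -> "YHOM"
  "bxhtdlqdwtm" -> "yueqainatqj" -> "YUEQAINATQJ" -> "JQTANIAQEUY"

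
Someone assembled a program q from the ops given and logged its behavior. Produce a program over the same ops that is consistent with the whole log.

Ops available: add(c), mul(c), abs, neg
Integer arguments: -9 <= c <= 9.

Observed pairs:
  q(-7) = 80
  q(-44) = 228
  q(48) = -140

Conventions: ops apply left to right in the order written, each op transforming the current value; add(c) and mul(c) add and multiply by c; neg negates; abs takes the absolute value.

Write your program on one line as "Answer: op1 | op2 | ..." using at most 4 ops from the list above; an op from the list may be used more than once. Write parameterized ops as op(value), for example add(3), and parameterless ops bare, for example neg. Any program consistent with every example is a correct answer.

add(-5) | add(-8) | neg | mul(4)

Check, running the answer program on each example:
  -7 -> -12 -> -20 -> 20 -> 80
  -44 -> -49 -> -57 -> 57 -> 228
  48 -> 43 -> 35 -> -35 -> -140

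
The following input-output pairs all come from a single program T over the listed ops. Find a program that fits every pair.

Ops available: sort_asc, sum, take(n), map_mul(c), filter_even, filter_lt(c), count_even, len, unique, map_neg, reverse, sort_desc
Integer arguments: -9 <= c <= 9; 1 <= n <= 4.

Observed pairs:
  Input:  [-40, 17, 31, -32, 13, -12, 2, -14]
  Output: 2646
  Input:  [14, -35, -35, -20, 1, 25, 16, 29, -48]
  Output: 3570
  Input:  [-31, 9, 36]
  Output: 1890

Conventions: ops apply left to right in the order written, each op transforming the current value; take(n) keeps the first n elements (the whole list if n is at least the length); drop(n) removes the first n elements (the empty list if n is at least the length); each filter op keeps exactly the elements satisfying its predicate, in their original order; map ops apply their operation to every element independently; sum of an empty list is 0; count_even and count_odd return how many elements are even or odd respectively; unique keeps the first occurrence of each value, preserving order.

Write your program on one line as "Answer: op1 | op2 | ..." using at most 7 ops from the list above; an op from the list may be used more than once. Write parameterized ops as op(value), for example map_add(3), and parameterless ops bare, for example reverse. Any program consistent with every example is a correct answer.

map_mul(7) | map_mul(-6) | unique | filter_lt(0) | map_neg | sum

Check, running the answer program on each example:
  [-40, 17, 31, -32, 13, -12, 2, -14] -> [-280, 119, 217, -224, 91, -84, 14, -98] -> [1680, -714, -1302, 1344, -546, 504, -84, 588] -> [1680, -714, -1302, 1344, -546, 504, -84, 588] -> [-714, -1302, -546, -84] -> [714, 1302, 546, 84] -> 2646
  [14, -35, -35, -20, 1, 25, 16, 29, -48] -> [98, -245, -245, -140, 7, 175, 112, 203, -336] -> [-588, 1470, 1470, 840, -42, -1050, -672, -1218, 2016] -> [-588, 1470, 840, -42, -1050, -672, -1218, 2016] -> [-588, -42, -1050, -672, -1218] -> [588, 42, 1050, 672, 1218] -> 3570
  [-31, 9, 36] -> [-217, 63, 252] -> [1302, -378, -1512] -> [1302, -378, -1512] -> [-378, -1512] -> [378, 1512] -> 1890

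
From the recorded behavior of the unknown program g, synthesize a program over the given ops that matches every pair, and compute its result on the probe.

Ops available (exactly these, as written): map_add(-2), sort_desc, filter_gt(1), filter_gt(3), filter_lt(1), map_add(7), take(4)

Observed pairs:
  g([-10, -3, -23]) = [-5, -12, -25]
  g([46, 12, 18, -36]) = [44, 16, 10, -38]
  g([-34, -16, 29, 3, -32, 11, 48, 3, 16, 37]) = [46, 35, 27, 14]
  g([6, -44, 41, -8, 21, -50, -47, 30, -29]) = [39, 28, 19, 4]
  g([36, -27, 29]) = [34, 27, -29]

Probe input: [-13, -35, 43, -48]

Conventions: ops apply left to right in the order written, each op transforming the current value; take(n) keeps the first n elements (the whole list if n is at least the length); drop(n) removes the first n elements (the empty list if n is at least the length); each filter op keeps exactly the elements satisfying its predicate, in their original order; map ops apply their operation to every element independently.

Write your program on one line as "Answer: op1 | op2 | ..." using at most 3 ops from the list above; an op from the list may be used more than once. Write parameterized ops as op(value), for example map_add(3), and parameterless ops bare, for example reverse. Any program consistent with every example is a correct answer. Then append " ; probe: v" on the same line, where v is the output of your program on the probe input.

sort_desc | take(4) | map_add(-2) ; probe: [41, -15, -37, -50]

Check, running the answer program on each example:
  [-10, -3, -23] -> [-3, -10, -23] -> [-3, -10, -23] -> [-5, -12, -25]
  [46, 12, 18, -36] -> [46, 18, 12, -36] -> [46, 18, 12, -36] -> [44, 16, 10, -38]
  [-34, -16, 29, 3, -32, 11, 48, 3, 16, 37] -> [48, 37, 29, 16, 11, 3, 3, -16, -32, -34] -> [48, 37, 29, 16] -> [46, 35, 27, 14]
  [6, -44, 41, -8, 21, -50, -47, 30, -29] -> [41, 30, 21, 6, -8, -29, -44, -47, -50] -> [41, 30, 21, 6] -> [39, 28, 19, 4]
  [36, -27, 29] -> [36, 29, -27] -> [36, 29, -27] -> [34, 27, -29]
  probe: [-13, -35, 43, -48] -> [43, -13, -35, -48] -> [43, -13, -35, -48] -> [41, -15, -37, -50]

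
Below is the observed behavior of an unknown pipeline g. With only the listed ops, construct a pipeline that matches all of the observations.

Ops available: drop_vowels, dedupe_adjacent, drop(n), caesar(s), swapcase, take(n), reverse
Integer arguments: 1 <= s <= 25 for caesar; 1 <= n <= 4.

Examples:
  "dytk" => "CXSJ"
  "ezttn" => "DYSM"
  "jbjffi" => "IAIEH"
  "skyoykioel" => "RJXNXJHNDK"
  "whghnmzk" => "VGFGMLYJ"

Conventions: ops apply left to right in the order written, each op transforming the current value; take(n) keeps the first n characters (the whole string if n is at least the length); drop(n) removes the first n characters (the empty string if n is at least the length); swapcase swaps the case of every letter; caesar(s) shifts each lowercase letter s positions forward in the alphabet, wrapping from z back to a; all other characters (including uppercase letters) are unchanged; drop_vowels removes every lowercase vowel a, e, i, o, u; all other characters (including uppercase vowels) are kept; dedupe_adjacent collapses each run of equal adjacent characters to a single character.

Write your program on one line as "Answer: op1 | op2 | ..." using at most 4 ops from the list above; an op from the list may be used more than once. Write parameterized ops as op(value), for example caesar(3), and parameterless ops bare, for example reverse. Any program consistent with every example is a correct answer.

caesar(25) | dedupe_adjacent | swapcase

Check, running the answer program on each example:
  "dytk" -> "cxsj" -> "cxsj" -> "CXSJ"
  "ezttn" -> "dyssm" -> "dysm" -> "DYSM"
  "jbjffi" -> "iaieeh" -> "iaieh" -> "IAIEH"
  "skyoykioel" -> "rjxnxjhndk" -> "rjxnxjhndk" -> "RJXNXJHNDK"
  "whghnmzk" -> "vgfgmlyj" -> "vgfgmlyj" -> "VGFGMLYJ"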